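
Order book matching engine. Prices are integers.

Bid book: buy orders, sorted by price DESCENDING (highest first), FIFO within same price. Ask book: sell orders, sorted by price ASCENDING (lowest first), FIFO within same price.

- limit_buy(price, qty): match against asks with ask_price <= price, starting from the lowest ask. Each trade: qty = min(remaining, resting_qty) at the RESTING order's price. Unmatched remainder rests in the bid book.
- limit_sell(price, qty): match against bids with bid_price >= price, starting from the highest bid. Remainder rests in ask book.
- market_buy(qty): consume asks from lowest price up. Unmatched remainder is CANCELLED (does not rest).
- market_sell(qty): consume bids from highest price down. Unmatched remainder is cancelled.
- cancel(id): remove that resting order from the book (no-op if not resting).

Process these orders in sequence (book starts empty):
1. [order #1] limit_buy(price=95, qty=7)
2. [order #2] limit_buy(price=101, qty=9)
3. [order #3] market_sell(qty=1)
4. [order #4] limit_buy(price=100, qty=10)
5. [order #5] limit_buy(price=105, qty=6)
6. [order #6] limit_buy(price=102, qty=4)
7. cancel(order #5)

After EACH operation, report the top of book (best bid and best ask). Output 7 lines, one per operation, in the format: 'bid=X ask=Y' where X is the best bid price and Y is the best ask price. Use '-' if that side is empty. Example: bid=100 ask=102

Answer: bid=95 ask=-
bid=101 ask=-
bid=101 ask=-
bid=101 ask=-
bid=105 ask=-
bid=105 ask=-
bid=102 ask=-

Derivation:
After op 1 [order #1] limit_buy(price=95, qty=7): fills=none; bids=[#1:7@95] asks=[-]
After op 2 [order #2] limit_buy(price=101, qty=9): fills=none; bids=[#2:9@101 #1:7@95] asks=[-]
After op 3 [order #3] market_sell(qty=1): fills=#2x#3:1@101; bids=[#2:8@101 #1:7@95] asks=[-]
After op 4 [order #4] limit_buy(price=100, qty=10): fills=none; bids=[#2:8@101 #4:10@100 #1:7@95] asks=[-]
After op 5 [order #5] limit_buy(price=105, qty=6): fills=none; bids=[#5:6@105 #2:8@101 #4:10@100 #1:7@95] asks=[-]
After op 6 [order #6] limit_buy(price=102, qty=4): fills=none; bids=[#5:6@105 #6:4@102 #2:8@101 #4:10@100 #1:7@95] asks=[-]
After op 7 cancel(order #5): fills=none; bids=[#6:4@102 #2:8@101 #4:10@100 #1:7@95] asks=[-]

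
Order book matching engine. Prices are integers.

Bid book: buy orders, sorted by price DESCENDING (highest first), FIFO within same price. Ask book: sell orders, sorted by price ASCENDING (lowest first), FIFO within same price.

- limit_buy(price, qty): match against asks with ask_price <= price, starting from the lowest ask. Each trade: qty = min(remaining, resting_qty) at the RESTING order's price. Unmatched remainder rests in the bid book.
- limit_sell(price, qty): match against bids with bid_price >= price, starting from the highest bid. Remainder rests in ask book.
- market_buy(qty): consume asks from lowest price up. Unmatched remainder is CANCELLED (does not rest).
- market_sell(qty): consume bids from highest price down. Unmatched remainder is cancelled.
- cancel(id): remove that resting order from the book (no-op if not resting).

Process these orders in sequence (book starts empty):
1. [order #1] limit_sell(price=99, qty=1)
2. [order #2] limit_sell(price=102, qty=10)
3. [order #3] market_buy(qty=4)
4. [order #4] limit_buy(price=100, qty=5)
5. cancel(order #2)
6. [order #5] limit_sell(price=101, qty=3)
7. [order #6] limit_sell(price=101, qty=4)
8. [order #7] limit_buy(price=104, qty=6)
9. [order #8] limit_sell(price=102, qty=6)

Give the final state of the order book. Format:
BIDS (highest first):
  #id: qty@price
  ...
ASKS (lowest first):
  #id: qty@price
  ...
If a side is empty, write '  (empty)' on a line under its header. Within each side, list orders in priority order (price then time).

After op 1 [order #1] limit_sell(price=99, qty=1): fills=none; bids=[-] asks=[#1:1@99]
After op 2 [order #2] limit_sell(price=102, qty=10): fills=none; bids=[-] asks=[#1:1@99 #2:10@102]
After op 3 [order #3] market_buy(qty=4): fills=#3x#1:1@99 #3x#2:3@102; bids=[-] asks=[#2:7@102]
After op 4 [order #4] limit_buy(price=100, qty=5): fills=none; bids=[#4:5@100] asks=[#2:7@102]
After op 5 cancel(order #2): fills=none; bids=[#4:5@100] asks=[-]
After op 6 [order #5] limit_sell(price=101, qty=3): fills=none; bids=[#4:5@100] asks=[#5:3@101]
After op 7 [order #6] limit_sell(price=101, qty=4): fills=none; bids=[#4:5@100] asks=[#5:3@101 #6:4@101]
After op 8 [order #7] limit_buy(price=104, qty=6): fills=#7x#5:3@101 #7x#6:3@101; bids=[#4:5@100] asks=[#6:1@101]
After op 9 [order #8] limit_sell(price=102, qty=6): fills=none; bids=[#4:5@100] asks=[#6:1@101 #8:6@102]

Answer: BIDS (highest first):
  #4: 5@100
ASKS (lowest first):
  #6: 1@101
  #8: 6@102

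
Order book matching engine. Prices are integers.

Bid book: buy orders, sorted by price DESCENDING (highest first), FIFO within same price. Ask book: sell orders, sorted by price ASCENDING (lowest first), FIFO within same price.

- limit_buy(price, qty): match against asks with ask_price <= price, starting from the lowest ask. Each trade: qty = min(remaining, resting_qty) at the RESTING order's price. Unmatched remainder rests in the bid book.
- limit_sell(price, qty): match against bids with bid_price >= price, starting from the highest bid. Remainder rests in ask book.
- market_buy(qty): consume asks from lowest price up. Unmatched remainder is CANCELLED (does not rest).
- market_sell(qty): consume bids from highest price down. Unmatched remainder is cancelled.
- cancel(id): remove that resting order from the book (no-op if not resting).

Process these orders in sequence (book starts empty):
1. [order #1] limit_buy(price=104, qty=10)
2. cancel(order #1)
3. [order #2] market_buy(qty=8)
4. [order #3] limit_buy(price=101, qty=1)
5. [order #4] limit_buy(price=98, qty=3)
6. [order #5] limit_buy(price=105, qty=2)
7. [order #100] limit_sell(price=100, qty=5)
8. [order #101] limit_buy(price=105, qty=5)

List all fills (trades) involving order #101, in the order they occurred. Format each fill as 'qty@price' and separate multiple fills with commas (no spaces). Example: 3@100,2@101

After op 1 [order #1] limit_buy(price=104, qty=10): fills=none; bids=[#1:10@104] asks=[-]
After op 2 cancel(order #1): fills=none; bids=[-] asks=[-]
After op 3 [order #2] market_buy(qty=8): fills=none; bids=[-] asks=[-]
After op 4 [order #3] limit_buy(price=101, qty=1): fills=none; bids=[#3:1@101] asks=[-]
After op 5 [order #4] limit_buy(price=98, qty=3): fills=none; bids=[#3:1@101 #4:3@98] asks=[-]
After op 6 [order #5] limit_buy(price=105, qty=2): fills=none; bids=[#5:2@105 #3:1@101 #4:3@98] asks=[-]
After op 7 [order #100] limit_sell(price=100, qty=5): fills=#5x#100:2@105 #3x#100:1@101; bids=[#4:3@98] asks=[#100:2@100]
After op 8 [order #101] limit_buy(price=105, qty=5): fills=#101x#100:2@100; bids=[#101:3@105 #4:3@98] asks=[-]

Answer: 2@100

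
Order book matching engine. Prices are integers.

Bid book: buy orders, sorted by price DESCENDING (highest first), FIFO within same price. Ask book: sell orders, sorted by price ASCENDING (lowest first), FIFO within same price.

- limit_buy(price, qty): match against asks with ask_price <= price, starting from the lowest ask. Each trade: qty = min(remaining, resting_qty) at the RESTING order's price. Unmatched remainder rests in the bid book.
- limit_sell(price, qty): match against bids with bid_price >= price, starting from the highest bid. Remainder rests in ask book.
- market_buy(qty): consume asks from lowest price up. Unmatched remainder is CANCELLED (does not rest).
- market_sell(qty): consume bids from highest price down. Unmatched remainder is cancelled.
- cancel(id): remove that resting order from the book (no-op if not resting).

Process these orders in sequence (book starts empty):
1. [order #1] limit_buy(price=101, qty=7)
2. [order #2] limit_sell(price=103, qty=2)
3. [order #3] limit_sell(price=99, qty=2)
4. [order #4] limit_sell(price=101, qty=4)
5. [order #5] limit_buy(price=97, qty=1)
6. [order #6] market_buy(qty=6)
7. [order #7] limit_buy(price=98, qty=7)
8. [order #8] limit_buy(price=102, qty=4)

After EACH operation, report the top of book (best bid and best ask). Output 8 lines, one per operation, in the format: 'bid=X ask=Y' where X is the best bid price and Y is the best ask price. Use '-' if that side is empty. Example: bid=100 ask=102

After op 1 [order #1] limit_buy(price=101, qty=7): fills=none; bids=[#1:7@101] asks=[-]
After op 2 [order #2] limit_sell(price=103, qty=2): fills=none; bids=[#1:7@101] asks=[#2:2@103]
After op 3 [order #3] limit_sell(price=99, qty=2): fills=#1x#3:2@101; bids=[#1:5@101] asks=[#2:2@103]
After op 4 [order #4] limit_sell(price=101, qty=4): fills=#1x#4:4@101; bids=[#1:1@101] asks=[#2:2@103]
After op 5 [order #5] limit_buy(price=97, qty=1): fills=none; bids=[#1:1@101 #5:1@97] asks=[#2:2@103]
After op 6 [order #6] market_buy(qty=6): fills=#6x#2:2@103; bids=[#1:1@101 #5:1@97] asks=[-]
After op 7 [order #7] limit_buy(price=98, qty=7): fills=none; bids=[#1:1@101 #7:7@98 #5:1@97] asks=[-]
After op 8 [order #8] limit_buy(price=102, qty=4): fills=none; bids=[#8:4@102 #1:1@101 #7:7@98 #5:1@97] asks=[-]

Answer: bid=101 ask=-
bid=101 ask=103
bid=101 ask=103
bid=101 ask=103
bid=101 ask=103
bid=101 ask=-
bid=101 ask=-
bid=102 ask=-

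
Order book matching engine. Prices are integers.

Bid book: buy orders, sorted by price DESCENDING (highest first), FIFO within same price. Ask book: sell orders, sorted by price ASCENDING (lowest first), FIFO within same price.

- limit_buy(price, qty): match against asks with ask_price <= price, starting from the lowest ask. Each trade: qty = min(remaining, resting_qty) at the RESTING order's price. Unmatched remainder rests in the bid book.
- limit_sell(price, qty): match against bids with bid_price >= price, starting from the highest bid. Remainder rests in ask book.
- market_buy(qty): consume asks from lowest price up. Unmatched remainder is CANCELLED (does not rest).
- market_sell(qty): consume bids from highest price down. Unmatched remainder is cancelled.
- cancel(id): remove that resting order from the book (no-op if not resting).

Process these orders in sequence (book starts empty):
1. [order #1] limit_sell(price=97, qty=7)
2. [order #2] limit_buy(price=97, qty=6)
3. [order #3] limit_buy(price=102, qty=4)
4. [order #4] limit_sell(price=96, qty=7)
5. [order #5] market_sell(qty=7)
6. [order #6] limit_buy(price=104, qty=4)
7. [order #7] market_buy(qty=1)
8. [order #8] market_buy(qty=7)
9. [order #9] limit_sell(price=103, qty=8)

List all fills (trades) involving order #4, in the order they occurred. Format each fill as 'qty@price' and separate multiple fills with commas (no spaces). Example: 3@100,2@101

After op 1 [order #1] limit_sell(price=97, qty=7): fills=none; bids=[-] asks=[#1:7@97]
After op 2 [order #2] limit_buy(price=97, qty=6): fills=#2x#1:6@97; bids=[-] asks=[#1:1@97]
After op 3 [order #3] limit_buy(price=102, qty=4): fills=#3x#1:1@97; bids=[#3:3@102] asks=[-]
After op 4 [order #4] limit_sell(price=96, qty=7): fills=#3x#4:3@102; bids=[-] asks=[#4:4@96]
After op 5 [order #5] market_sell(qty=7): fills=none; bids=[-] asks=[#4:4@96]
After op 6 [order #6] limit_buy(price=104, qty=4): fills=#6x#4:4@96; bids=[-] asks=[-]
After op 7 [order #7] market_buy(qty=1): fills=none; bids=[-] asks=[-]
After op 8 [order #8] market_buy(qty=7): fills=none; bids=[-] asks=[-]
After op 9 [order #9] limit_sell(price=103, qty=8): fills=none; bids=[-] asks=[#9:8@103]

Answer: 3@102,4@96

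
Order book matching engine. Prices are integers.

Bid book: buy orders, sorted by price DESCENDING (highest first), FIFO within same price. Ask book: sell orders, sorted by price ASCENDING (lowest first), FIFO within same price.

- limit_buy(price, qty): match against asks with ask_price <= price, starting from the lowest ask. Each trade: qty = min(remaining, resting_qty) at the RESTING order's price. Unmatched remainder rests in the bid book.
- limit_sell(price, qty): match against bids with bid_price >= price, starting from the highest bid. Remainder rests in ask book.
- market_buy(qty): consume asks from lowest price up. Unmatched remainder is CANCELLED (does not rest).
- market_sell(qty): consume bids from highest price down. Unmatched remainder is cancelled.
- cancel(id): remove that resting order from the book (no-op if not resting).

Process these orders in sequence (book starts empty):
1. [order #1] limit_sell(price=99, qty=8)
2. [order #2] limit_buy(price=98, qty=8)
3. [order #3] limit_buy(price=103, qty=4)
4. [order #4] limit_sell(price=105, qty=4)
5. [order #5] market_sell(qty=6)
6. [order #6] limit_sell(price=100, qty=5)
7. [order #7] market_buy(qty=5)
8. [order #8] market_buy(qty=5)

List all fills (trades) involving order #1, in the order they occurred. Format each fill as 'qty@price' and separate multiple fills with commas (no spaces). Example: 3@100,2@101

Answer: 4@99,4@99

Derivation:
After op 1 [order #1] limit_sell(price=99, qty=8): fills=none; bids=[-] asks=[#1:8@99]
After op 2 [order #2] limit_buy(price=98, qty=8): fills=none; bids=[#2:8@98] asks=[#1:8@99]
After op 3 [order #3] limit_buy(price=103, qty=4): fills=#3x#1:4@99; bids=[#2:8@98] asks=[#1:4@99]
After op 4 [order #4] limit_sell(price=105, qty=4): fills=none; bids=[#2:8@98] asks=[#1:4@99 #4:4@105]
After op 5 [order #5] market_sell(qty=6): fills=#2x#5:6@98; bids=[#2:2@98] asks=[#1:4@99 #4:4@105]
After op 6 [order #6] limit_sell(price=100, qty=5): fills=none; bids=[#2:2@98] asks=[#1:4@99 #6:5@100 #4:4@105]
After op 7 [order #7] market_buy(qty=5): fills=#7x#1:4@99 #7x#6:1@100; bids=[#2:2@98] asks=[#6:4@100 #4:4@105]
After op 8 [order #8] market_buy(qty=5): fills=#8x#6:4@100 #8x#4:1@105; bids=[#2:2@98] asks=[#4:3@105]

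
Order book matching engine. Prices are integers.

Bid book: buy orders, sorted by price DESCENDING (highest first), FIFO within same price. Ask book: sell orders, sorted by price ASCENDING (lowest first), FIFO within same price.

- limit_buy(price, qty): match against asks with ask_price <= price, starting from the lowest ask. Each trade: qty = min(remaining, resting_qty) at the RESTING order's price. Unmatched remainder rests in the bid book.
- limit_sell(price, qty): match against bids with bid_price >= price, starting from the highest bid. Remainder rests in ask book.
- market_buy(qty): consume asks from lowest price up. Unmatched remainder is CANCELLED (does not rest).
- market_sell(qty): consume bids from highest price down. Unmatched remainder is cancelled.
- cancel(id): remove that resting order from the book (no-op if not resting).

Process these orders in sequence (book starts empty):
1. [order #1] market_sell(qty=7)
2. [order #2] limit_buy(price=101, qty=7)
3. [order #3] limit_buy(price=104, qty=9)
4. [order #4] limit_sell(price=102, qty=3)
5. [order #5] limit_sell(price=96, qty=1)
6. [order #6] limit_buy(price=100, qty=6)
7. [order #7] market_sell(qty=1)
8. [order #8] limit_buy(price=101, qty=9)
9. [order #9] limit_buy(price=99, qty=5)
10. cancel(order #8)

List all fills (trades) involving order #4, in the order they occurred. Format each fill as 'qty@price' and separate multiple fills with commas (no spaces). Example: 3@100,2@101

Answer: 3@104

Derivation:
After op 1 [order #1] market_sell(qty=7): fills=none; bids=[-] asks=[-]
After op 2 [order #2] limit_buy(price=101, qty=7): fills=none; bids=[#2:7@101] asks=[-]
After op 3 [order #3] limit_buy(price=104, qty=9): fills=none; bids=[#3:9@104 #2:7@101] asks=[-]
After op 4 [order #4] limit_sell(price=102, qty=3): fills=#3x#4:3@104; bids=[#3:6@104 #2:7@101] asks=[-]
After op 5 [order #5] limit_sell(price=96, qty=1): fills=#3x#5:1@104; bids=[#3:5@104 #2:7@101] asks=[-]
After op 6 [order #6] limit_buy(price=100, qty=6): fills=none; bids=[#3:5@104 #2:7@101 #6:6@100] asks=[-]
After op 7 [order #7] market_sell(qty=1): fills=#3x#7:1@104; bids=[#3:4@104 #2:7@101 #6:6@100] asks=[-]
After op 8 [order #8] limit_buy(price=101, qty=9): fills=none; bids=[#3:4@104 #2:7@101 #8:9@101 #6:6@100] asks=[-]
After op 9 [order #9] limit_buy(price=99, qty=5): fills=none; bids=[#3:4@104 #2:7@101 #8:9@101 #6:6@100 #9:5@99] asks=[-]
After op 10 cancel(order #8): fills=none; bids=[#3:4@104 #2:7@101 #6:6@100 #9:5@99] asks=[-]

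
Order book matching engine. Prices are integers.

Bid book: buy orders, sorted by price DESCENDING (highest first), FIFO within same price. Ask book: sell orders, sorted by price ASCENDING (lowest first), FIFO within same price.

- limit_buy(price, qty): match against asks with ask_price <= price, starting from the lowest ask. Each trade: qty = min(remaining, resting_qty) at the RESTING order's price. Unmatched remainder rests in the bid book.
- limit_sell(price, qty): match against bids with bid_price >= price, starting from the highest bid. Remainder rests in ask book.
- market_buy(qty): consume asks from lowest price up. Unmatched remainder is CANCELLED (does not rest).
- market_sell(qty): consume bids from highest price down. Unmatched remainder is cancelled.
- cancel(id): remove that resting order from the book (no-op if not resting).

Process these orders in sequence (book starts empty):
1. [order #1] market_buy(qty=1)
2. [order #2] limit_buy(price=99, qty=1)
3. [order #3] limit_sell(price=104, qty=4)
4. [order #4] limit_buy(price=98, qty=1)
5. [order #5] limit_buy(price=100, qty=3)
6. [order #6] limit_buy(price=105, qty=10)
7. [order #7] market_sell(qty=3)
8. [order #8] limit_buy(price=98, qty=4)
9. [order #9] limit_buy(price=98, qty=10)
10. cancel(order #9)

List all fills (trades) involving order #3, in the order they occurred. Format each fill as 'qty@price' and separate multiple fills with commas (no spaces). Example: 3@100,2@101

Answer: 4@104

Derivation:
After op 1 [order #1] market_buy(qty=1): fills=none; bids=[-] asks=[-]
After op 2 [order #2] limit_buy(price=99, qty=1): fills=none; bids=[#2:1@99] asks=[-]
After op 3 [order #3] limit_sell(price=104, qty=4): fills=none; bids=[#2:1@99] asks=[#3:4@104]
After op 4 [order #4] limit_buy(price=98, qty=1): fills=none; bids=[#2:1@99 #4:1@98] asks=[#3:4@104]
After op 5 [order #5] limit_buy(price=100, qty=3): fills=none; bids=[#5:3@100 #2:1@99 #4:1@98] asks=[#3:4@104]
After op 6 [order #6] limit_buy(price=105, qty=10): fills=#6x#3:4@104; bids=[#6:6@105 #5:3@100 #2:1@99 #4:1@98] asks=[-]
After op 7 [order #7] market_sell(qty=3): fills=#6x#7:3@105; bids=[#6:3@105 #5:3@100 #2:1@99 #4:1@98] asks=[-]
After op 8 [order #8] limit_buy(price=98, qty=4): fills=none; bids=[#6:3@105 #5:3@100 #2:1@99 #4:1@98 #8:4@98] asks=[-]
After op 9 [order #9] limit_buy(price=98, qty=10): fills=none; bids=[#6:3@105 #5:3@100 #2:1@99 #4:1@98 #8:4@98 #9:10@98] asks=[-]
After op 10 cancel(order #9): fills=none; bids=[#6:3@105 #5:3@100 #2:1@99 #4:1@98 #8:4@98] asks=[-]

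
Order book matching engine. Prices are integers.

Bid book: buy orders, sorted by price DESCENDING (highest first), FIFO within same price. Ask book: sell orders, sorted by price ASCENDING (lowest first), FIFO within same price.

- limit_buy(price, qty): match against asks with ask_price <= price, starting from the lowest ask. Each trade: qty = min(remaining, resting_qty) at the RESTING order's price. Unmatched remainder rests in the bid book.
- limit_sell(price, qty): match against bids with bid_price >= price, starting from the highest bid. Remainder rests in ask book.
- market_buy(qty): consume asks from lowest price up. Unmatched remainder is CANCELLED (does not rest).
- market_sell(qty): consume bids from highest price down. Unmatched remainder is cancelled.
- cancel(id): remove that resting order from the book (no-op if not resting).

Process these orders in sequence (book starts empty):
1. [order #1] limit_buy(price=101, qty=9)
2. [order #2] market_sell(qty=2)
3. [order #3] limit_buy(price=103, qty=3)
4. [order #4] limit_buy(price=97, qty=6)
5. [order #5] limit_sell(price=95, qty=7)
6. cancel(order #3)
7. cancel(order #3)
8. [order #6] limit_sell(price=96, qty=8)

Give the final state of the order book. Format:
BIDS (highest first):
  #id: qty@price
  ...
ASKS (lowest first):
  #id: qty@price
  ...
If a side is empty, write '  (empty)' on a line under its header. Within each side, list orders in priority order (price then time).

Answer: BIDS (highest first):
  #4: 1@97
ASKS (lowest first):
  (empty)

Derivation:
After op 1 [order #1] limit_buy(price=101, qty=9): fills=none; bids=[#1:9@101] asks=[-]
After op 2 [order #2] market_sell(qty=2): fills=#1x#2:2@101; bids=[#1:7@101] asks=[-]
After op 3 [order #3] limit_buy(price=103, qty=3): fills=none; bids=[#3:3@103 #1:7@101] asks=[-]
After op 4 [order #4] limit_buy(price=97, qty=6): fills=none; bids=[#3:3@103 #1:7@101 #4:6@97] asks=[-]
After op 5 [order #5] limit_sell(price=95, qty=7): fills=#3x#5:3@103 #1x#5:4@101; bids=[#1:3@101 #4:6@97] asks=[-]
After op 6 cancel(order #3): fills=none; bids=[#1:3@101 #4:6@97] asks=[-]
After op 7 cancel(order #3): fills=none; bids=[#1:3@101 #4:6@97] asks=[-]
After op 8 [order #6] limit_sell(price=96, qty=8): fills=#1x#6:3@101 #4x#6:5@97; bids=[#4:1@97] asks=[-]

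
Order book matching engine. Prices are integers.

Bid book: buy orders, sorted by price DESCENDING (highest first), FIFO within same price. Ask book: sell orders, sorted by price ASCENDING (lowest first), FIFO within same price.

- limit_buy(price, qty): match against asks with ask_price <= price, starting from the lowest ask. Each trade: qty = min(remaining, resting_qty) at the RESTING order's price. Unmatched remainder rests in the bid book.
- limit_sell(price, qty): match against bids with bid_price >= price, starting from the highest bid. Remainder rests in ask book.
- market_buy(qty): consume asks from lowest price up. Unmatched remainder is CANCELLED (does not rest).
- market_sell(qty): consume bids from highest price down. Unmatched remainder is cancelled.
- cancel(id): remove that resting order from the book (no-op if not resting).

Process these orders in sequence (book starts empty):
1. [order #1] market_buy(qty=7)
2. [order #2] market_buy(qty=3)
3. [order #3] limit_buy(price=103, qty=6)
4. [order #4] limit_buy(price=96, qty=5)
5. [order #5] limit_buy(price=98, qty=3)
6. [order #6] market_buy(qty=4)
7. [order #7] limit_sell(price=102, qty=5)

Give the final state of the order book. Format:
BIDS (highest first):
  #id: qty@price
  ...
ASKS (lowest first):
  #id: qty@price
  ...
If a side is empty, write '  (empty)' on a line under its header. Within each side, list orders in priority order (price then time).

Answer: BIDS (highest first):
  #3: 1@103
  #5: 3@98
  #4: 5@96
ASKS (lowest first):
  (empty)

Derivation:
After op 1 [order #1] market_buy(qty=7): fills=none; bids=[-] asks=[-]
After op 2 [order #2] market_buy(qty=3): fills=none; bids=[-] asks=[-]
After op 3 [order #3] limit_buy(price=103, qty=6): fills=none; bids=[#3:6@103] asks=[-]
After op 4 [order #4] limit_buy(price=96, qty=5): fills=none; bids=[#3:6@103 #4:5@96] asks=[-]
After op 5 [order #5] limit_buy(price=98, qty=3): fills=none; bids=[#3:6@103 #5:3@98 #4:5@96] asks=[-]
After op 6 [order #6] market_buy(qty=4): fills=none; bids=[#3:6@103 #5:3@98 #4:5@96] asks=[-]
After op 7 [order #7] limit_sell(price=102, qty=5): fills=#3x#7:5@103; bids=[#3:1@103 #5:3@98 #4:5@96] asks=[-]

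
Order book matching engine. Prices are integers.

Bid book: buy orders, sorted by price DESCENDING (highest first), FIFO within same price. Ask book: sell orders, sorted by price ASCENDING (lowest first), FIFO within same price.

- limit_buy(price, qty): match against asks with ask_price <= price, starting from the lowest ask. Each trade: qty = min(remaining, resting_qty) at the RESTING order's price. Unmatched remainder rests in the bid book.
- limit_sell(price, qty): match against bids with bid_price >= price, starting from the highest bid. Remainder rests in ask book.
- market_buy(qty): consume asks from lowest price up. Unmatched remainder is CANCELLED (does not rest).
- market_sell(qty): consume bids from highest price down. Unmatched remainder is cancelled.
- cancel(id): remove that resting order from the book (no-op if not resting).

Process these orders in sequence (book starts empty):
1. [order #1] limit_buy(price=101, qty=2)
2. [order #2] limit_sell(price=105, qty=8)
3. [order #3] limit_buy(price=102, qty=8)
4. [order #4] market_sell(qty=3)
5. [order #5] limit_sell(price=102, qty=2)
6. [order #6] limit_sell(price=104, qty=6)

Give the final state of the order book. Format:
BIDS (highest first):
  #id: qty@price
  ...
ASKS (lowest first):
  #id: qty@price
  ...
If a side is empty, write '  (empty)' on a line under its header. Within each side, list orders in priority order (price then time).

Answer: BIDS (highest first):
  #3: 3@102
  #1: 2@101
ASKS (lowest first):
  #6: 6@104
  #2: 8@105

Derivation:
After op 1 [order #1] limit_buy(price=101, qty=2): fills=none; bids=[#1:2@101] asks=[-]
After op 2 [order #2] limit_sell(price=105, qty=8): fills=none; bids=[#1:2@101] asks=[#2:8@105]
After op 3 [order #3] limit_buy(price=102, qty=8): fills=none; bids=[#3:8@102 #1:2@101] asks=[#2:8@105]
After op 4 [order #4] market_sell(qty=3): fills=#3x#4:3@102; bids=[#3:5@102 #1:2@101] asks=[#2:8@105]
After op 5 [order #5] limit_sell(price=102, qty=2): fills=#3x#5:2@102; bids=[#3:3@102 #1:2@101] asks=[#2:8@105]
After op 6 [order #6] limit_sell(price=104, qty=6): fills=none; bids=[#3:3@102 #1:2@101] asks=[#6:6@104 #2:8@105]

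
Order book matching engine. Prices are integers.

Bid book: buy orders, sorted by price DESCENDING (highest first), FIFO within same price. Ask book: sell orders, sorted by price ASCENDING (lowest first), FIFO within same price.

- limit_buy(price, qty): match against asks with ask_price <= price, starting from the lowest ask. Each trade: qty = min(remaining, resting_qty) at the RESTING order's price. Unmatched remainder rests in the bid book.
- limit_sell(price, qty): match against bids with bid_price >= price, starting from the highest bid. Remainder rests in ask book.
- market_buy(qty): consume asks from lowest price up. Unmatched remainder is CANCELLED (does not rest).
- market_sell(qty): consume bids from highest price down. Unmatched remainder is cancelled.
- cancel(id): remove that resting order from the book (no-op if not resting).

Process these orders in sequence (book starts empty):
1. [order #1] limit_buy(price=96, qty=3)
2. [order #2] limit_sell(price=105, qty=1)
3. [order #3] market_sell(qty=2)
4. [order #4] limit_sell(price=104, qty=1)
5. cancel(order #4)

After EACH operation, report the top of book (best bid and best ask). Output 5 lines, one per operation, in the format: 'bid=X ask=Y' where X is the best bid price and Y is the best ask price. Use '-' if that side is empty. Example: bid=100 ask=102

Answer: bid=96 ask=-
bid=96 ask=105
bid=96 ask=105
bid=96 ask=104
bid=96 ask=105

Derivation:
After op 1 [order #1] limit_buy(price=96, qty=3): fills=none; bids=[#1:3@96] asks=[-]
After op 2 [order #2] limit_sell(price=105, qty=1): fills=none; bids=[#1:3@96] asks=[#2:1@105]
After op 3 [order #3] market_sell(qty=2): fills=#1x#3:2@96; bids=[#1:1@96] asks=[#2:1@105]
After op 4 [order #4] limit_sell(price=104, qty=1): fills=none; bids=[#1:1@96] asks=[#4:1@104 #2:1@105]
After op 5 cancel(order #4): fills=none; bids=[#1:1@96] asks=[#2:1@105]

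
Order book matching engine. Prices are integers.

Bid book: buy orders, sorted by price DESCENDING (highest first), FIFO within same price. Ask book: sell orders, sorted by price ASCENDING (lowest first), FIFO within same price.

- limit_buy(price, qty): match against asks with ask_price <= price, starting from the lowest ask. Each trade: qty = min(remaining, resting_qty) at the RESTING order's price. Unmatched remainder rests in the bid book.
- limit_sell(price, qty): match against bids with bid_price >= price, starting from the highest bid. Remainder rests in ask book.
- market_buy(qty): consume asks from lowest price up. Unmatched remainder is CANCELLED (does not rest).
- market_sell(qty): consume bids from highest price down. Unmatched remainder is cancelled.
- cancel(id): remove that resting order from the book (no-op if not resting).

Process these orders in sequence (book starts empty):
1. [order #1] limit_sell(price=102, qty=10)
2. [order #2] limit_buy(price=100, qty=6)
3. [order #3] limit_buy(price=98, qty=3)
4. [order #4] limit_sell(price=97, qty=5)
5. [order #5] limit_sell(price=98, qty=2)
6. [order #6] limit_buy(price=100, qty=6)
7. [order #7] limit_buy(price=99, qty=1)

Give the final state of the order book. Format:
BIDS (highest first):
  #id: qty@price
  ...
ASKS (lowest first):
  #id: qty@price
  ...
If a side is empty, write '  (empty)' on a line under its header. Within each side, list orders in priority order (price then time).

After op 1 [order #1] limit_sell(price=102, qty=10): fills=none; bids=[-] asks=[#1:10@102]
After op 2 [order #2] limit_buy(price=100, qty=6): fills=none; bids=[#2:6@100] asks=[#1:10@102]
After op 3 [order #3] limit_buy(price=98, qty=3): fills=none; bids=[#2:6@100 #3:3@98] asks=[#1:10@102]
After op 4 [order #4] limit_sell(price=97, qty=5): fills=#2x#4:5@100; bids=[#2:1@100 #3:3@98] asks=[#1:10@102]
After op 5 [order #5] limit_sell(price=98, qty=2): fills=#2x#5:1@100 #3x#5:1@98; bids=[#3:2@98] asks=[#1:10@102]
After op 6 [order #6] limit_buy(price=100, qty=6): fills=none; bids=[#6:6@100 #3:2@98] asks=[#1:10@102]
After op 7 [order #7] limit_buy(price=99, qty=1): fills=none; bids=[#6:6@100 #7:1@99 #3:2@98] asks=[#1:10@102]

Answer: BIDS (highest first):
  #6: 6@100
  #7: 1@99
  #3: 2@98
ASKS (lowest first):
  #1: 10@102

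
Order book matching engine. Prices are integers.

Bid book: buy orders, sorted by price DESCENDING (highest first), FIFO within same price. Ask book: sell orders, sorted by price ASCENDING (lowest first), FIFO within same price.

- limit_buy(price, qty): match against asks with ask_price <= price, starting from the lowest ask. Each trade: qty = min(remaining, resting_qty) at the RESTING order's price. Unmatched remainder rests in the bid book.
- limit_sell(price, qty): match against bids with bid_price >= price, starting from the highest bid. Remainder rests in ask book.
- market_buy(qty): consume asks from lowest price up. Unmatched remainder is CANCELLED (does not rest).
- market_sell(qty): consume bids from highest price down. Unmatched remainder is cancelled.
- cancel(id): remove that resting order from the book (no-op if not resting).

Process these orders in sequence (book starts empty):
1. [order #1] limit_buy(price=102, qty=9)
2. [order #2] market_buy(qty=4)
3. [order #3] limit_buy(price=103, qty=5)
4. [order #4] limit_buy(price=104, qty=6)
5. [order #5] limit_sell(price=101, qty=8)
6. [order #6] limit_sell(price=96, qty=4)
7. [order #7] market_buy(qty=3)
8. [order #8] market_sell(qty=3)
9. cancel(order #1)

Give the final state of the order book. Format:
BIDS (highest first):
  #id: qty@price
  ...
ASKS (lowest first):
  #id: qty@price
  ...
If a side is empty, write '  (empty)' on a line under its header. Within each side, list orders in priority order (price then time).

Answer: BIDS (highest first):
  (empty)
ASKS (lowest first):
  (empty)

Derivation:
After op 1 [order #1] limit_buy(price=102, qty=9): fills=none; bids=[#1:9@102] asks=[-]
After op 2 [order #2] market_buy(qty=4): fills=none; bids=[#1:9@102] asks=[-]
After op 3 [order #3] limit_buy(price=103, qty=5): fills=none; bids=[#3:5@103 #1:9@102] asks=[-]
After op 4 [order #4] limit_buy(price=104, qty=6): fills=none; bids=[#4:6@104 #3:5@103 #1:9@102] asks=[-]
After op 5 [order #5] limit_sell(price=101, qty=8): fills=#4x#5:6@104 #3x#5:2@103; bids=[#3:3@103 #1:9@102] asks=[-]
After op 6 [order #6] limit_sell(price=96, qty=4): fills=#3x#6:3@103 #1x#6:1@102; bids=[#1:8@102] asks=[-]
After op 7 [order #7] market_buy(qty=3): fills=none; bids=[#1:8@102] asks=[-]
After op 8 [order #8] market_sell(qty=3): fills=#1x#8:3@102; bids=[#1:5@102] asks=[-]
After op 9 cancel(order #1): fills=none; bids=[-] asks=[-]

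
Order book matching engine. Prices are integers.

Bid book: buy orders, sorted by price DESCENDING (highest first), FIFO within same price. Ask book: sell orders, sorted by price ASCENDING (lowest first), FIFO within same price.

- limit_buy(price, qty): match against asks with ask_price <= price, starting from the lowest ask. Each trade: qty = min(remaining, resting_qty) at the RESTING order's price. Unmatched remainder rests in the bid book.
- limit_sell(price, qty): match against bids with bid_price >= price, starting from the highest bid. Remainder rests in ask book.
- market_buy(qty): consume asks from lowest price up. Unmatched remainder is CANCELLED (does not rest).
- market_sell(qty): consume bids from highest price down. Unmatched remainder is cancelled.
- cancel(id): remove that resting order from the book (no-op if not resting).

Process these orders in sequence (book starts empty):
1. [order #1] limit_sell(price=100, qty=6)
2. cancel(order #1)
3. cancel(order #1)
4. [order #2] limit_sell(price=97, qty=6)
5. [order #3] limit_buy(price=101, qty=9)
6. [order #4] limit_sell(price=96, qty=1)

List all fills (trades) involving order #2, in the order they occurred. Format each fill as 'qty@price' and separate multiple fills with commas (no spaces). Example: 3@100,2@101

Answer: 6@97

Derivation:
After op 1 [order #1] limit_sell(price=100, qty=6): fills=none; bids=[-] asks=[#1:6@100]
After op 2 cancel(order #1): fills=none; bids=[-] asks=[-]
After op 3 cancel(order #1): fills=none; bids=[-] asks=[-]
After op 4 [order #2] limit_sell(price=97, qty=6): fills=none; bids=[-] asks=[#2:6@97]
After op 5 [order #3] limit_buy(price=101, qty=9): fills=#3x#2:6@97; bids=[#3:3@101] asks=[-]
After op 6 [order #4] limit_sell(price=96, qty=1): fills=#3x#4:1@101; bids=[#3:2@101] asks=[-]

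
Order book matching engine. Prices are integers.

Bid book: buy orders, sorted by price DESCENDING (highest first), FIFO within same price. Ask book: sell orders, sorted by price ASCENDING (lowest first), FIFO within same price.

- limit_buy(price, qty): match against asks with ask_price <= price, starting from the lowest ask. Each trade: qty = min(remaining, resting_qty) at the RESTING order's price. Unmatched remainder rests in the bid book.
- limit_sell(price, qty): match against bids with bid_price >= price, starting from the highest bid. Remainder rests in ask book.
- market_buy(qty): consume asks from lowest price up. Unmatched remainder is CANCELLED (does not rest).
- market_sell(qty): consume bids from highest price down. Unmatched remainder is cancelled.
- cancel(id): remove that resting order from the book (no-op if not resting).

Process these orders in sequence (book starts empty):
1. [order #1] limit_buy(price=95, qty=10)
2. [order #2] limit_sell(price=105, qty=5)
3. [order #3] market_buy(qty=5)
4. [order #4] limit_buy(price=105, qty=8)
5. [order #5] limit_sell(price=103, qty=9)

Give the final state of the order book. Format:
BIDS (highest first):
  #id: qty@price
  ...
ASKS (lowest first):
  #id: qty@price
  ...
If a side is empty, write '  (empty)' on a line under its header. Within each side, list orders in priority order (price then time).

After op 1 [order #1] limit_buy(price=95, qty=10): fills=none; bids=[#1:10@95] asks=[-]
After op 2 [order #2] limit_sell(price=105, qty=5): fills=none; bids=[#1:10@95] asks=[#2:5@105]
After op 3 [order #3] market_buy(qty=5): fills=#3x#2:5@105; bids=[#1:10@95] asks=[-]
After op 4 [order #4] limit_buy(price=105, qty=8): fills=none; bids=[#4:8@105 #1:10@95] asks=[-]
After op 5 [order #5] limit_sell(price=103, qty=9): fills=#4x#5:8@105; bids=[#1:10@95] asks=[#5:1@103]

Answer: BIDS (highest first):
  #1: 10@95
ASKS (lowest first):
  #5: 1@103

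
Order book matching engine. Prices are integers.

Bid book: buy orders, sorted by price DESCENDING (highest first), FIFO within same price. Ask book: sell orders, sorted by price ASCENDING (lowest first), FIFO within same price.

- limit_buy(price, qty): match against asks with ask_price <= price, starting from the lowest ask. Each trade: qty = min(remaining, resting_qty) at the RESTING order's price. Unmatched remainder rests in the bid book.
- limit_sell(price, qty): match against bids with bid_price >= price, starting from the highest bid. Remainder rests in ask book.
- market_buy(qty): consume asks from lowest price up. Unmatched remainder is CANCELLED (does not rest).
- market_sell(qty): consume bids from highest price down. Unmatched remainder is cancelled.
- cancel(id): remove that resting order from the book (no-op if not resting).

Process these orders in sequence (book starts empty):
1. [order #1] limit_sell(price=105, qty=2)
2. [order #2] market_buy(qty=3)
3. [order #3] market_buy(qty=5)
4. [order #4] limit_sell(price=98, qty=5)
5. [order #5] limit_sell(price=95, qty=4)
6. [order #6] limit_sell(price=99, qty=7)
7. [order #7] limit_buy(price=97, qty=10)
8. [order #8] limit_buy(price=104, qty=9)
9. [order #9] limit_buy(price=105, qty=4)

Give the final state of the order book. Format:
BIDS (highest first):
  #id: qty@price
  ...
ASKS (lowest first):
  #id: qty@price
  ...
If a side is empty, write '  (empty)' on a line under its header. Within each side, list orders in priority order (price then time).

Answer: BIDS (highest first):
  #9: 1@105
  #7: 6@97
ASKS (lowest first):
  (empty)

Derivation:
After op 1 [order #1] limit_sell(price=105, qty=2): fills=none; bids=[-] asks=[#1:2@105]
After op 2 [order #2] market_buy(qty=3): fills=#2x#1:2@105; bids=[-] asks=[-]
After op 3 [order #3] market_buy(qty=5): fills=none; bids=[-] asks=[-]
After op 4 [order #4] limit_sell(price=98, qty=5): fills=none; bids=[-] asks=[#4:5@98]
After op 5 [order #5] limit_sell(price=95, qty=4): fills=none; bids=[-] asks=[#5:4@95 #4:5@98]
After op 6 [order #6] limit_sell(price=99, qty=7): fills=none; bids=[-] asks=[#5:4@95 #4:5@98 #6:7@99]
After op 7 [order #7] limit_buy(price=97, qty=10): fills=#7x#5:4@95; bids=[#7:6@97] asks=[#4:5@98 #6:7@99]
After op 8 [order #8] limit_buy(price=104, qty=9): fills=#8x#4:5@98 #8x#6:4@99; bids=[#7:6@97] asks=[#6:3@99]
After op 9 [order #9] limit_buy(price=105, qty=4): fills=#9x#6:3@99; bids=[#9:1@105 #7:6@97] asks=[-]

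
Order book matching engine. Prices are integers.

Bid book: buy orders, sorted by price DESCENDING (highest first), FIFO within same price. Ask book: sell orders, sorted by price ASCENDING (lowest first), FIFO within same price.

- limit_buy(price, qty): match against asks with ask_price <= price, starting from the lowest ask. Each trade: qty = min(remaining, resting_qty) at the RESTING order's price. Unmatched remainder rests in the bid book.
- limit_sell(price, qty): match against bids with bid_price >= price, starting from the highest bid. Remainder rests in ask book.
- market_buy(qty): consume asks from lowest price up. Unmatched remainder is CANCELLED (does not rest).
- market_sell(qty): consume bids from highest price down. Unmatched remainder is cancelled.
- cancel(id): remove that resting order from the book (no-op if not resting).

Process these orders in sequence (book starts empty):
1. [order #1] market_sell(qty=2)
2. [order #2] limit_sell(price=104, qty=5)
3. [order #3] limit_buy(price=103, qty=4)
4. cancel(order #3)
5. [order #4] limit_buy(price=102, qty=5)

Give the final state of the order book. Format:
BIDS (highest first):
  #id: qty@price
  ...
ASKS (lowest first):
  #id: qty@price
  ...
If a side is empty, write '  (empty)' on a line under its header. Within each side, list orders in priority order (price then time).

After op 1 [order #1] market_sell(qty=2): fills=none; bids=[-] asks=[-]
After op 2 [order #2] limit_sell(price=104, qty=5): fills=none; bids=[-] asks=[#2:5@104]
After op 3 [order #3] limit_buy(price=103, qty=4): fills=none; bids=[#3:4@103] asks=[#2:5@104]
After op 4 cancel(order #3): fills=none; bids=[-] asks=[#2:5@104]
After op 5 [order #4] limit_buy(price=102, qty=5): fills=none; bids=[#4:5@102] asks=[#2:5@104]

Answer: BIDS (highest first):
  #4: 5@102
ASKS (lowest first):
  #2: 5@104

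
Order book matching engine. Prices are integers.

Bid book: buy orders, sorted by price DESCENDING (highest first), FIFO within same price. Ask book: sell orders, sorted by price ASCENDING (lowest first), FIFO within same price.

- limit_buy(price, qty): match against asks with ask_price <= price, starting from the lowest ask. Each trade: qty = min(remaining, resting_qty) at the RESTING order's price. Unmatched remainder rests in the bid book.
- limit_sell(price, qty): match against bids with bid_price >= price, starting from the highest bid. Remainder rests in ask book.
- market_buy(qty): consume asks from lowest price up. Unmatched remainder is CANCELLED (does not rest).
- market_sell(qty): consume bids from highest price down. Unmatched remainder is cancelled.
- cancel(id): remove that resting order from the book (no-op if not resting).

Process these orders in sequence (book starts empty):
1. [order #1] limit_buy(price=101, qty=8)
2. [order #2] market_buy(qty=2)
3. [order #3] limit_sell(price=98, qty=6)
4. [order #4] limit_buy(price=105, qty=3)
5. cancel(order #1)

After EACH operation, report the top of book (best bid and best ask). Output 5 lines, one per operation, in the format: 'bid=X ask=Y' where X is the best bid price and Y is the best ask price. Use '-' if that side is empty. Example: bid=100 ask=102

After op 1 [order #1] limit_buy(price=101, qty=8): fills=none; bids=[#1:8@101] asks=[-]
After op 2 [order #2] market_buy(qty=2): fills=none; bids=[#1:8@101] asks=[-]
After op 3 [order #3] limit_sell(price=98, qty=6): fills=#1x#3:6@101; bids=[#1:2@101] asks=[-]
After op 4 [order #4] limit_buy(price=105, qty=3): fills=none; bids=[#4:3@105 #1:2@101] asks=[-]
After op 5 cancel(order #1): fills=none; bids=[#4:3@105] asks=[-]

Answer: bid=101 ask=-
bid=101 ask=-
bid=101 ask=-
bid=105 ask=-
bid=105 ask=-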